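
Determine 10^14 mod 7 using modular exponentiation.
Using Fermat: 10^{6} ≡ 1 (mod 7). 14 ≡ 2 (mod 6). So 10^{14} ≡ 10^{2} ≡ 2 (mod 7)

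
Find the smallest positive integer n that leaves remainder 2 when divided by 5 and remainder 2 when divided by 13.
M = 5 × 13 = 65. M₁ = 13, y₁ ≡ 2 (mod 5). M₂ = 5, y₂ ≡ 8 (mod 13). n = 2×13×2 + 2×5×8 ≡ 2 (mod 65)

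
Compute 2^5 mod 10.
By repeated squaring mod 10: 2^{1}≡2, 2^{2}≡4, 2^{4}≡6. Then 2^{5} = 2^{4+1} ≡ 6 × 2 ≡ 2 mod 10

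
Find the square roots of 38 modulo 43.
The square roots of 38 mod 43 are 9 and 34. Verify: 9² = 81 ≡ 38 mod 43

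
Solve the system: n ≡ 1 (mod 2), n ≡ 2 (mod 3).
M = 2 × 3 = 6. M₁ = 3, y₁ ≡ 1 (mod 2). M₂ = 2, y₂ ≡ 2 (mod 3). n = 1×3×1 + 2×2×2 ≡ 5 (mod 6)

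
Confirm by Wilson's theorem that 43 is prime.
(42)! mod 43 = 42. Since this equals -1 (mod 43), Wilson confirms 43 is prime.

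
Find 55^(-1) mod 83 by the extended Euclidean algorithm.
Extended GCD: 55(-3) + 83(2) = 1. So 55^(-1) ≡ -3 ≡ 80 mod 83. Verify: 55 × 80 = 4400 ≡ 1 mod 83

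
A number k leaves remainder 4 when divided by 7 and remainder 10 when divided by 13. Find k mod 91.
M = 7 × 13 = 91. M₁ = 13, y₁ ≡ 6 mod 7. M₂ = 7, y₂ ≡ 2 mod 13. k = 4×13×6 + 10×7×2 ≡ 88 mod 91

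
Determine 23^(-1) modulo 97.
Since 97 is prime, by Fermat 23^(-1) ≡ 23^{95} ≡ 38 mod 97. Verify: 23 × 38 = 874 ≡ 1 mod 97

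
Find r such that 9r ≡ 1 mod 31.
Since 31 is prime, by Fermat 9^(-1) ≡ 9^{29} ≡ 7 mod 31. Verify: 9 × 7 = 63 ≡ 1 mod 31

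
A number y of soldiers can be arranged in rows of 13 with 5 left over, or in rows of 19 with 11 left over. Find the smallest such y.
M = 13 × 19 = 247. M₁ = 19, y₁ ≡ 11 mod 13. M₂ = 13, y₂ ≡ 3 mod 19. y = 5×19×11 + 11×13×3 ≡ 239 mod 247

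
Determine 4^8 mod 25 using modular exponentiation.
By repeated squaring (mod 25): 4^{1}≡4, 4^{2}≡16, 4^{4}≡6, 4^{8}≡11. So 4^{8} ≡ 11 (mod 25)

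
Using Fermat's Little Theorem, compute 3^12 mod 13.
By Fermat's Little Theorem, 3^{12} ≡ 1 mod 13 since 13 is prime and gcd(3, 13) = 1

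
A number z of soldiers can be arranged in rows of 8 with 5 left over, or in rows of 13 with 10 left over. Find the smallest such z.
M = 8 × 13 = 104. M₁ = 13, y₁ ≡ 5 (mod 8). M₂ = 8, y₂ ≡ 5 (mod 13). z = 5×13×5 + 10×8×5 ≡ 101 (mod 104)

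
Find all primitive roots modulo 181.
There are φ(180) = 48 primitive roots mod 181: {2, 10, 18, 21, 23, 24, 28, 41, 47, 50, 53, 54, 57, 58, 63, 66, 69, 76, 77, 78, 83, 84, 85, 90, 91, 96, 97, 98, 103, 104, 105, 112, 115, 118, 123, 124, 127, 128, 131, 134, 140, 153, 157, 158, 160, 163, 171, 179}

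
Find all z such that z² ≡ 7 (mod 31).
The square roots of 7 mod 31 are 10 and 21. Verify: 10² = 100 ≡ 7 (mod 31)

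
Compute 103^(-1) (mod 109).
Since 109 is prime, by Fermat 103^(-1) ≡ 103^{107} ≡ 18 (mod 109). Verify: 103 × 18 = 1854 ≡ 1 (mod 109)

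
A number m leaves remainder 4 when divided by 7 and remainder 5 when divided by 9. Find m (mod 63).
M = 7 × 9 = 63. M₁ = 9, y₁ ≡ 4 (mod 7). M₂ = 7, y₂ ≡ 4 (mod 9). m = 4×9×4 + 5×7×4 ≡ 32 (mod 63)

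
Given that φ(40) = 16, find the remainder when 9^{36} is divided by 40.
By Euler: 9^{16} ≡ 1 mod 40 since gcd(9, 40) = 1. 36 = 2×16 + 4. So 9^{36} ≡ 9^{4} ≡ 1 mod 40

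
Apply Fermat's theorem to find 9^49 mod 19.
By Fermat: 9^{18} ≡ 1 mod 19. 49 = 2×18 + 13. So 9^{49} ≡ 9^{13} ≡ 6 mod 19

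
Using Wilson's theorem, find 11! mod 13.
(12)! = (11)! × (12) ≡ -1 (mod 13). So (11)! ≡ -1 × (12)^(-1) ≡ (-1)×(-1) = 1 (mod 13)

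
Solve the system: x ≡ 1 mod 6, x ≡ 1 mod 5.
M = 6 × 5 = 30. M₁ = 5, y₁ ≡ 5 mod 6. M₂ = 6, y₂ ≡ 1 mod 5. x = 1×5×5 + 1×6×1 ≡ 1 mod 30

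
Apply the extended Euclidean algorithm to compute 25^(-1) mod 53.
Extended GCD: 25(17) + 53(-8) = 1. So 25^(-1) ≡ 17 (mod 53). Verify: 25 × 17 = 425 ≡ 1 (mod 53)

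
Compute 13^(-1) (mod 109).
Since 109 is prime, by Fermat 13^(-1) ≡ 13^{107} ≡ 42 (mod 109). Verify: 13 × 42 = 546 ≡ 1 (mod 109)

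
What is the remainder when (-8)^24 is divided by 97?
By repeated squaring mod 97: (-8)^{1}≡89, (-8)^{2}≡64, (-8)^{4}≡22, (-8)^{8}≡96, (-8)^{16}≡1. Then (-8)^{24} = (-8)^{16+8} ≡ 1 × 96 ≡ 96 mod 97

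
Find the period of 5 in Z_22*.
Powers of 5 mod 22: 5^1≡5, 5^2≡3, 5^3≡15, 5^4≡9, 5^5≡1. So the order of 5 is 5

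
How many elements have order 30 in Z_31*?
A prime p has φ(p-1) primitive roots; here φ(30) = 8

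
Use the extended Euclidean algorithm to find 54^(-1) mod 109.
Extended GCD: 54(-2) + 109(1) = 1. So 54^(-1) ≡ -2 ≡ 107 mod 109. Verify: 54 × 107 = 5778 ≡ 1 mod 109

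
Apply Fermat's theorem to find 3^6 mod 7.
By Fermat's Little Theorem, 3^{6} ≡ 1 mod 7 since 7 is prime and gcd(3, 7) = 1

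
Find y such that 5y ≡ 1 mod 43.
Since 43 is prime, by Fermat 5^(-1) ≡ 5^{41} ≡ 26 mod 43. Verify: 5 × 26 = 130 ≡ 1 mod 43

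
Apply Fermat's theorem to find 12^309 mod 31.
By Fermat: 12^{30} ≡ 1 mod 31. 309 ≡ 9 mod 30. So 12^{309} ≡ 12^{9} ≡ 15 mod 31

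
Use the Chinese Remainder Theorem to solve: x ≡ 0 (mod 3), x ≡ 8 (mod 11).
M = 3 × 11 = 33. M₁ = 11, y₁ ≡ 2 (mod 3). M₂ = 3, y₂ ≡ 4 (mod 11). x = 0×11×2 + 8×3×4 ≡ 30 (mod 33)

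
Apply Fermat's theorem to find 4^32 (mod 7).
By Fermat: 4^{6} ≡ 1 (mod 7). 32 = 5×6 + 2. So 4^{32} ≡ 4^{2} ≡ 2 (mod 7)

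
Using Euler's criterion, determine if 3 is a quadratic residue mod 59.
By Euler's criterion: 3^{29} ≡ 1 mod 59. Since this equals 1, 3 is a QR.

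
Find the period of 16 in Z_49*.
Powers of 16 mod 49: 16^1≡16, 16^2≡11, 16^3≡29, 16^4≡23, 16^5≡25, 16^6≡8, 16^7≡30, 16^8≡39, 16^9≡36, 16^10≡37, 16^11≡4, 16^12≡15, 16^13≡44, 16^14≡18, 16^15≡43, 16^16≡2, 16^17≡32, 16^18≡22, 16^19≡9, 16^20≡46, 16^21≡1. So the order of 16 is 21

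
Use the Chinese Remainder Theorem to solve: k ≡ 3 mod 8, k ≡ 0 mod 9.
M = 8 × 9 = 72. M₁ = 9, y₁ ≡ 1 mod 8. M₂ = 8, y₂ ≡ 8 mod 9. k = 3×9×1 + 0×8×8 ≡ 27 mod 72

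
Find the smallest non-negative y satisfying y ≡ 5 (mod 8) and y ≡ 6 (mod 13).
M = 8 × 13 = 104. M₁ = 13, y₁ ≡ 5 (mod 8). M₂ = 8, y₂ ≡ 5 (mod 13). y = 5×13×5 + 6×8×5 ≡ 45 (mod 104)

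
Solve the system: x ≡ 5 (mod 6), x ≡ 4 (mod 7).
M = 6 × 7 = 42. M₁ = 7, y₁ ≡ 1 (mod 6). M₂ = 6, y₂ ≡ 6 (mod 7). x = 5×7×1 + 4×6×6 ≡ 11 (mod 42)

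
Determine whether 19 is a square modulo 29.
By Euler's criterion: 19^{14} ≡ 28 (mod 29). Since this equals -1 (≡ 28), 19 is not a QR.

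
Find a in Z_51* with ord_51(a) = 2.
16 has order 2 mod 51 since 16^{2} ≡ 1 (mod 51) and no smaller power works.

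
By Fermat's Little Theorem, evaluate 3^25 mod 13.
By Fermat: 3^{12} ≡ 1 (mod 13). 25 = 2×12 + 1. So 3^{25} ≡ 3^{1} ≡ 3 (mod 13)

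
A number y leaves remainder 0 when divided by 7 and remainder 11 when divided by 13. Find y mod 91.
M = 7 × 13 = 91. M₁ = 13, y₁ ≡ 6 mod 7. M₂ = 7, y₂ ≡ 2 mod 13. y = 0×13×6 + 11×7×2 ≡ 63 mod 91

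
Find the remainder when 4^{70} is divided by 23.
By Fermat: 4^{22} ≡ 1 mod 23. 70 = 3×22 + 4. So 4^{70} ≡ 4^{4} ≡ 3 mod 23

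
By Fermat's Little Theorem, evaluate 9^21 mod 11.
By Fermat: 9^{10} ≡ 1 (mod 11). 21 = 2×10 + 1. So 9^{21} ≡ 9^{1} ≡ 9 (mod 11)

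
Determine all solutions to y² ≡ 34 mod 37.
The square roots of 34 mod 37 are 16 and 21. Verify: 16² = 256 ≡ 34 mod 37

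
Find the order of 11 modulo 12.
Powers of 11 mod 12: 11^1≡11, 11^2≡1. So the order of 11 is 2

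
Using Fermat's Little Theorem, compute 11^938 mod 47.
By Fermat: 11^{46} ≡ 1 mod 47. 938 ≡ 18 mod 46. So 11^{938} ≡ 11^{18} ≡ 34 mod 47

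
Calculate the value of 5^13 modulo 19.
By repeated squaring mod 19: 5^{1}≡5, 5^{2}≡6, 5^{4}≡17, 5^{8}≡4. Then 5^{13} = 5^{8+4+1} ≡ 4 × 17 × 5 ≡ 17 mod 19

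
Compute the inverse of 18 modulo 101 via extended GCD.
Extended GCD: 18(-28) + 101(5) = 1. So 18^(-1) ≡ -28 ≡ 73 mod 101. Verify: 18 × 73 = 1314 ≡ 1 mod 101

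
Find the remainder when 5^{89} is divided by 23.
By Fermat: 5^{22} ≡ 1 (mod 23). 89 = 4×22 + 1. So 5^{89} ≡ 5^{1} ≡ 5 (mod 23)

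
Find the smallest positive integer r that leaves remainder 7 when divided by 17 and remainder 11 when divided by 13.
M = 17 × 13 = 221. M₁ = 13, y₁ ≡ 4 mod 17. M₂ = 17, y₂ ≡ 10 mod 13. r = 7×13×4 + 11×17×10 ≡ 24 mod 221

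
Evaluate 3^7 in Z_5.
Using Fermat: 3^{4} ≡ 1 (mod 5). 7 ≡ 3 (mod 4). So 3^{7} ≡ 3^{3} ≡ 2 (mod 5)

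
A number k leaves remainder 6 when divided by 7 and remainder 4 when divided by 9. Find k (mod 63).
M = 7 × 9 = 63. M₁ = 9, y₁ ≡ 4 (mod 7). M₂ = 7, y₂ ≡ 4 (mod 9). k = 6×9×4 + 4×7×4 ≡ 13 (mod 63)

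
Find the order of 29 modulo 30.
Powers of 29 mod 30: 29^1≡29, 29^2≡1. So the order of 29 is 2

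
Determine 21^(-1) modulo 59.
Since 59 is prime, by Fermat 21^(-1) ≡ 21^{57} ≡ 45 mod 59. Verify: 21 × 45 = 945 ≡ 1 mod 59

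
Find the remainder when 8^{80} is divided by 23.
By Fermat: 8^{22} ≡ 1 (mod 23). 80 = 3×22 + 14. So 8^{80} ≡ 8^{14} ≡ 6 (mod 23)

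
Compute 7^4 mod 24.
7^{4} = 2401 ≡ 1 mod 24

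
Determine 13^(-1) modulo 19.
Since 19 is prime, by Fermat 13^(-1) ≡ 13^{17} ≡ 3 mod 19. Verify: 13 × 3 = 39 ≡ 1 mod 19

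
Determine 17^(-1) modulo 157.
Since 157 is prime, by Fermat 17^(-1) ≡ 17^{155} ≡ 37 (mod 157). Verify: 17 × 37 = 629 ≡ 1 (mod 157)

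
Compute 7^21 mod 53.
By repeated squaring (mod 53): 7^{1}≡7, 7^{2}≡49, 7^{4}≡16, 7^{8}≡44, 7^{16}≡28. Then 7^{21} = 7^{16+4+1} ≡ 28 × 16 × 7 ≡ 9 (mod 53)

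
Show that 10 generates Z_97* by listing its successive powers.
10^1, 10^2, ..., 10^{96} mod 97: [10, 3, 30, 9, 90, 27, 76, 81, 34, 49, 5, 50, 15, 53, 45, 62, 38, 89, 17, 73, 51, 25, 56, 75, 71, 31, 19, 93, 57, 85, 74, 61, 28, 86, 84, 64, 58, 95, 77, 91, 37, 79, 14, 43, 42, 32, 29, 96, 87, 94, 67, 88, 7, 70, 21, 16, 63, 48, 92, 47, 82, 44, 52, 35, 59, 8, 80, 24, 46, 72, 41, 22, 26, 66, 78, 4, 40, 12, 23, 36, 69, 11, 13, 33, 39, 2, 20, 6, 60, 18, 83, 54, 55, 65, 68, 1]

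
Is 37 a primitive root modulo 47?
37^{23} ≡ 1 mod 47 and 23 < 46, so ord_47(37) = 23 ≠ 46 and 37 is not a primitive root.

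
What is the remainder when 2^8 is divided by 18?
By repeated squaring (mod 18): 2^{1}≡2, 2^{2}≡4, 2^{4}≡16, 2^{8}≡4. So 2^{8} ≡ 4 (mod 18)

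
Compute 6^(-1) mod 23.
Since 23 is prime, by Fermat 6^(-1) ≡ 6^{21} ≡ 4 mod 23. Verify: 6 × 4 = 24 ≡ 1 mod 23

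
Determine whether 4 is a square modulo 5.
By Euler's criterion: 4^{2} ≡ 1 mod 5. Since this equals 1, 4 is a QR.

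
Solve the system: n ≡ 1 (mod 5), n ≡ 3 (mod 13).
M = 5 × 13 = 65. M₁ = 13, y₁ ≡ 2 (mod 5). M₂ = 5, y₂ ≡ 8 (mod 13). n = 1×13×2 + 3×5×8 ≡ 16 (mod 65)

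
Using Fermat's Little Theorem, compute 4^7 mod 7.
By Fermat: 4^{6} ≡ 1 mod 7. So 4^{7} = 4^{6} · 4^{1} ≡ 4^{1} ≡ 4 mod 7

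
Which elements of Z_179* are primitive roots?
There are φ(178) = 88 primitive roots mod 179: {2, 6, 7, 8, 10, 11, 18, 21, 23, 24, 26, 28, 30, 32, 33, 34, 35, 37, 38, 40, 41, 44, 50, 53, 54, 55, 58, 62, 63, 69, 71, 72, 73, 78, 79, 84, 86, 90, 91, 92, 94, 96, 97, 98, 99, 102, 103, 104, 105, 109, 111, 112, 113, 114, 115, 118, 119, 120, 122, 123, 127, 128, 130, 131, 132, 133, 134, 136, 137, 140, 143, 148, 150, 152, 154, 157, 159, 160, 162, 163, 164, 165, 166, 167, 170, 174, 175, 176}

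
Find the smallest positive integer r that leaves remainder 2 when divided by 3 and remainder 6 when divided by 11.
M = 3 × 11 = 33. M₁ = 11, y₁ ≡ 2 mod 3. M₂ = 3, y₂ ≡ 4 mod 11. r = 2×11×2 + 6×3×4 ≡ 17 mod 33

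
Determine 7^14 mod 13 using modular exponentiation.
Using Fermat: 7^{12} ≡ 1 mod 13. 14 ≡ 2 mod 12. So 7^{14} ≡ 7^{2} ≡ 10 mod 13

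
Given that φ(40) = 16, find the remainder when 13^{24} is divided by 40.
By Euler: 13^{16} ≡ 1 mod 40 since gcd(13, 40) = 1. 24 = 1×16 + 8. So 13^{24} ≡ 13^{8} ≡ 1 mod 40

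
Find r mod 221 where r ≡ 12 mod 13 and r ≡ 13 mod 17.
M = 13 × 17 = 221. M₁ = 17, y₁ ≡ 10 mod 13. M₂ = 13, y₂ ≡ 4 mod 17. r = 12×17×10 + 13×13×4 ≡ 64 mod 221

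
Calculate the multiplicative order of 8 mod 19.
Powers of 8 mod 19: 8^1≡8, 8^2≡7, 8^3≡18, 8^4≡11, 8^5≡12, 8^6≡1. So the order of 8 is 6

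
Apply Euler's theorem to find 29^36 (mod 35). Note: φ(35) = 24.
By Euler: 29^{24} ≡ 1 (mod 35) since gcd(29, 35) = 1. 36 = 1×24 + 12. So 29^{36} ≡ 29^{12} ≡ 1 (mod 35)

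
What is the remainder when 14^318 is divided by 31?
Using Fermat: 14^{30} ≡ 1 mod 31. 318 ≡ 18 mod 30. So 14^{318} ≡ 14^{18} ≡ 16 mod 31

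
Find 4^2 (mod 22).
4^{2} = 16 ≡ 16 (mod 22)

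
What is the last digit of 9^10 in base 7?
Using Fermat: 9^{6} ≡ 1 mod 7. 10 ≡ 4 mod 6. So 9^{10} ≡ 9^{4} ≡ 2 mod 7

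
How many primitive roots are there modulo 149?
Number of primitive roots mod 149 = φ(p-1) = φ(148) = 72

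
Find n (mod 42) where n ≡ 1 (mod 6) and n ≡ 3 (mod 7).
M = 6 × 7 = 42. M₁ = 7, y₁ ≡ 1 (mod 6). M₂ = 6, y₂ ≡ 6 (mod 7). n = 1×7×1 + 3×6×6 ≡ 31 (mod 42)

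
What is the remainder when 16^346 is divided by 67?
Using Fermat: 16^{66} ≡ 1 mod 67. 346 ≡ 16 mod 66. So 16^{346} ≡ 16^{16} ≡ 17 mod 67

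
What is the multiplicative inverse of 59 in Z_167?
Since 167 is prime, by Fermat 59^(-1) ≡ 59^{165} ≡ 17 (mod 167). Verify: 59 × 17 = 1003 ≡ 1 (mod 167)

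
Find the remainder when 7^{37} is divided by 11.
By Fermat: 7^{10} ≡ 1 mod 11. 37 = 3×10 + 7. So 7^{37} ≡ 7^{7} ≡ 6 mod 11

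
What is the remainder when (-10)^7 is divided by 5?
By repeated squaring mod 5: (-10)^{1}≡0, (-10)^{2}≡0, (-10)^{4}≡0. Then (-10)^{7} = (-10)^{4+2+1} ≡ 0 × 0 × 0 ≡ 0 mod 5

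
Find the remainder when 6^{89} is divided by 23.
By Fermat: 6^{22} ≡ 1 mod 23. 89 = 4×22 + 1. So 6^{89} ≡ 6^{1} ≡ 6 mod 23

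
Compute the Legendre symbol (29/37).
(29/37) = 29^{18} mod 37 = -1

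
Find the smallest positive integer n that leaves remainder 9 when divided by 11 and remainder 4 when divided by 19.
M = 11 × 19 = 209. M₁ = 19, y₁ ≡ 7 (mod 11). M₂ = 11, y₂ ≡ 7 (mod 19). n = 9×19×7 + 4×11×7 ≡ 42 (mod 209)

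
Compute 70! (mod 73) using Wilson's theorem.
(72)! = (70)! × (71) × (72) ≡ -1 (mod 73). So (70)! ≡ -1 × [(72)(71)]^(-1) ≡ 36 (mod 73)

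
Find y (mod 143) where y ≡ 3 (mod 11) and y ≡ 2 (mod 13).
M = 11 × 13 = 143. M₁ = 13, y₁ ≡ 6 (mod 11). M₂ = 11, y₂ ≡ 6 (mod 13). y = 3×13×6 + 2×11×6 ≡ 80 (mod 143)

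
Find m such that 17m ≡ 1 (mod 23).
Since 23 is prime, by Fermat 17^(-1) ≡ 17^{21} ≡ 19 (mod 23). Verify: 17 × 19 = 323 ≡ 1 (mod 23)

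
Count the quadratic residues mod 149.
Exactly half the non-zero residues mod a prime are QRs: (149-1)/2 = 74.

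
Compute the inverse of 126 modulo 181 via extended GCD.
Extended GCD: 126(-79) + 181(55) = 1. So 126^(-1) ≡ -79 ≡ 102 (mod 181). Verify: 126 × 102 = 12852 ≡ 1 (mod 181)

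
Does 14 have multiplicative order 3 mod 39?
Powers of 14 mod 39: 14^1≡14, 14^2≡1. Already 14^2≡1, so the order is 2 < 3. No, the actual order is 2.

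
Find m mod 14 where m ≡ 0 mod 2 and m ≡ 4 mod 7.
M = 2 × 7 = 14. M₁ = 7, y₁ ≡ 1 mod 2. M₂ = 2, y₂ ≡ 4 mod 7. m = 0×7×1 + 4×2×4 ≡ 4 mod 14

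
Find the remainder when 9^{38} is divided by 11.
By Fermat: 9^{10} ≡ 1 mod 11. 38 = 3×10 + 8. So 9^{38} ≡ 9^{8} ≡ 3 mod 11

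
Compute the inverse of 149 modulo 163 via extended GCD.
Extended GCD: 149(-35) + 163(32) = 1. So 149^(-1) ≡ -35 ≡ 128 mod 163. Verify: 149 × 128 = 19072 ≡ 1 mod 163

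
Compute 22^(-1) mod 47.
Since 47 is prime, by Fermat 22^(-1) ≡ 22^{45} ≡ 15 mod 47. Verify: 22 × 15 = 330 ≡ 1 mod 47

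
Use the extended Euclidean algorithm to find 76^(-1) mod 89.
Extended GCD: 76(41) + 89(-35) = 1. So 76^(-1) ≡ 41 mod 89. Verify: 76 × 41 = 3116 ≡ 1 mod 89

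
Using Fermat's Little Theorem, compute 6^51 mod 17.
By Fermat: 6^{16} ≡ 1 (mod 17). 51 = 3×16 + 3. So 6^{51} ≡ 6^{3} ≡ 12 (mod 17)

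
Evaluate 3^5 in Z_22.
By repeated squaring (mod 22): 3^{1}≡3, 3^{2}≡9, 3^{4}≡15. Then 3^{5} = 3^{4+1} ≡ 15 × 3 ≡ 1 (mod 22)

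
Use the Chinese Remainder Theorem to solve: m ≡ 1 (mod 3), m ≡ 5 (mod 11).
M = 3 × 11 = 33. M₁ = 11, y₁ ≡ 2 (mod 3). M₂ = 3, y₂ ≡ 4 (mod 11). m = 1×11×2 + 5×3×4 ≡ 16 (mod 33)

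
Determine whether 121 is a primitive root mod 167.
121^{83} ≡ 1 mod 167 and 83 < 166, so ord_167(121) = 83 ≠ 166 and 121 is not a primitive root.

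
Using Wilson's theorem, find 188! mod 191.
(190)! = (188)! × (189) × (190) ≡ -1 (mod 191). So (188)! ≡ -1 × [(190)(189)]^(-1) ≡ 95 (mod 191)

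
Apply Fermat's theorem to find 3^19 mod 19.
By Fermat: 3^{18} ≡ 1 mod 19. So 3^{19} = 3^{18} · 3^{1} ≡ 3^{1} ≡ 3 mod 19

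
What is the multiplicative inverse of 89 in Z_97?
Since 97 is prime, by Fermat 89^(-1) ≡ 89^{95} ≡ 12 mod 97. Verify: 89 × 12 = 1068 ≡ 1 mod 97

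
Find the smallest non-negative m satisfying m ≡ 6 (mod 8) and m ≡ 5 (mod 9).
M = 8 × 9 = 72. M₁ = 9, y₁ ≡ 1 (mod 8). M₂ = 8, y₂ ≡ 8 (mod 9). m = 6×9×1 + 5×8×8 ≡ 14 (mod 72)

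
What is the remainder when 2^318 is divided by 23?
Using Fermat: 2^{22} ≡ 1 mod 23. 318 ≡ 10 mod 22. So 2^{318} ≡ 2^{10} ≡ 12 mod 23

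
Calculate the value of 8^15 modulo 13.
Using Fermat: 8^{12} ≡ 1 (mod 13). 15 ≡ 3 (mod 12). So 8^{15} ≡ 8^{3} ≡ 5 (mod 13)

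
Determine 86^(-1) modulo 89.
Since 89 is prime, by Fermat 86^(-1) ≡ 86^{87} ≡ 59 (mod 89). Verify: 86 × 59 = 5074 ≡ 1 (mod 89)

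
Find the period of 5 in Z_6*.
Powers of 5 mod 6: 5^1≡5, 5^2≡1. So the order of 5 is 2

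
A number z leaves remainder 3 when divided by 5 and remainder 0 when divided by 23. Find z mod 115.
M = 5 × 23 = 115. M₁ = 23, y₁ ≡ 2 mod 5. M₂ = 5, y₂ ≡ 14 mod 23. z = 3×23×2 + 0×5×14 ≡ 23 mod 115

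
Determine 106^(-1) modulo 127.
Since 127 is prime, by Fermat 106^(-1) ≡ 106^{125} ≡ 6 (mod 127). Verify: 106 × 6 = 636 ≡ 1 (mod 127)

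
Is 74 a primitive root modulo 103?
ord_103(74) divides 102. For each prime q|102: 74^{51}≡102, 74^{34}≡46, 74^{6}≡72, none ≡ 1. So 74 has order 102 and is a primitive root mod 103.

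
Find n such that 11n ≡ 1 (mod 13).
Since 13 is prime, by Fermat 11^(-1) ≡ 11^{11} ≡ 6 (mod 13). Verify: 11 × 6 = 66 ≡ 1 (mod 13)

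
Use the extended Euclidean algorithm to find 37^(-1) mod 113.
Extended GCD: 37(55) + 113(-18) = 1. So 37^(-1) ≡ 55 (mod 113). Verify: 37 × 55 = 2035 ≡ 1 (mod 113)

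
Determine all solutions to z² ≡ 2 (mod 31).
The square roots of 2 mod 31 are 8 and 23. Verify: 8² = 64 ≡ 2 (mod 31)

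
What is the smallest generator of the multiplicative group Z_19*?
g = 2. Powers: [2, 4, 8, 16, 13, 7, 14, 9, ...] generates all 18 non-zero residues.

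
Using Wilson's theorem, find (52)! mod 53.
By Wilson's theorem, (52)! ≡ -1 ≡ 52 mod 53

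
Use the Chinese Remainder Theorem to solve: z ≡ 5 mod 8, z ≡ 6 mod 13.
M = 8 × 13 = 104. M₁ = 13, y₁ ≡ 5 mod 8. M₂ = 8, y₂ ≡ 5 mod 13. z = 5×13×5 + 6×8×5 ≡ 45 mod 104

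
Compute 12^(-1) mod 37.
Since 37 is prime, by Fermat 12^(-1) ≡ 12^{35} ≡ 34 mod 37. Verify: 12 × 34 = 408 ≡ 1 mod 37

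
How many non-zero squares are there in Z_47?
The squaring map on Z_47* is 2-to-1, so there are (46)/2 = 23 QRs.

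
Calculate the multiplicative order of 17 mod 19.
Powers of 17 mod 19: 17^1≡17, 17^2≡4, 17^3≡11, 17^4≡16, 17^5≡6, 17^6≡7, 17^7≡5, 17^8≡9, 17^9≡1. So the order of 17 is 9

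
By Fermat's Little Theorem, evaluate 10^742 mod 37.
By Fermat: 10^{36} ≡ 1 (mod 37). 742 ≡ 22 (mod 36). So 10^{742} ≡ 10^{22} ≡ 10 (mod 37)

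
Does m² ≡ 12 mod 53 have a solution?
By Euler's criterion: 12^{26} ≡ 52 mod 53. Since this equals -1 (≡ 52), 12 is not a QR.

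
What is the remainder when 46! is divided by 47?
By Wilson's theorem, (46)! ≡ -1 ≡ 46 mod 47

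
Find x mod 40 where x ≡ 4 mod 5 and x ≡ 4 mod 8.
M = 5 × 8 = 40. M₁ = 8, y₁ ≡ 2 mod 5. M₂ = 5, y₂ ≡ 5 mod 8. x = 4×8×2 + 4×5×5 ≡ 4 mod 40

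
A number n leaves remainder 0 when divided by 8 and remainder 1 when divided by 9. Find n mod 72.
M = 8 × 9 = 72. M₁ = 9, y₁ ≡ 1 mod 8. M₂ = 8, y₂ ≡ 8 mod 9. n = 0×9×1 + 1×8×8 ≡ 64 mod 72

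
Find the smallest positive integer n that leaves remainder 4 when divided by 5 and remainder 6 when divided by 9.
M = 5 × 9 = 45. M₁ = 9, y₁ ≡ 4 (mod 5). M₂ = 5, y₂ ≡ 2 (mod 9). n = 4×9×4 + 6×5×2 ≡ 24 (mod 45)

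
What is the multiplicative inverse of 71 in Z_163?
Since 163 is prime, by Fermat 71^(-1) ≡ 71^{161} ≡ 62 mod 163. Verify: 71 × 62 = 4402 ≡ 1 mod 163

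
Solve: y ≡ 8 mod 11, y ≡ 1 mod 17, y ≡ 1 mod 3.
M = 11 × 17 × 3 = 561. M₁ = 51, y₁ ≡ 8 mod 11. M₂ = 33, y₂ ≡ 16 mod 17. M₃ = 187, y₃ ≡ 1 mod 3. y = 8×51×8 + 1×33×16 + 1×187×1 ≡ 52 mod 561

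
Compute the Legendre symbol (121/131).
(121/131) = 121^{65} mod 131 = 1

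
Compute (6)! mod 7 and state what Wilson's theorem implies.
(6)! mod 7 = 6. Since this equals -1 mod 7, Wilson confirms 7 is prime.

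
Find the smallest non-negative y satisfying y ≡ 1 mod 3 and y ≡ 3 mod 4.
M = 3 × 4 = 12. M₁ = 4, y₁ ≡ 1 mod 3. M₂ = 3, y₂ ≡ 3 mod 4. y = 1×4×1 + 3×3×3 ≡ 7 mod 12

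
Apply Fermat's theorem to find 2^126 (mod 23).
By Fermat: 2^{22} ≡ 1 (mod 23). 126 = 5×22 + 16. So 2^{126} ≡ 2^{16} ≡ 9 (mod 23)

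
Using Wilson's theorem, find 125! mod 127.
(126)! = (125)! × (126) ≡ -1 mod 127. So (125)! ≡ -1 × (126)^(-1) ≡ (-1)×(-1) = 1 mod 127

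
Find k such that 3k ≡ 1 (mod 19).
Since 19 is prime, by Fermat 3^(-1) ≡ 3^{17} ≡ 13 (mod 19). Verify: 3 × 13 = 39 ≡ 1 (mod 19)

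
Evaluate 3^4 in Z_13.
3^{4} = 81 ≡ 3 mod 13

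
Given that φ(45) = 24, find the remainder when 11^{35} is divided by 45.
By Euler: 11^{24} ≡ 1 mod 45 since gcd(11, 45) = 1. 35 = 1×24 + 11. So 11^{35} ≡ 11^{11} ≡ 41 mod 45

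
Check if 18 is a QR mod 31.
By Euler's criterion: 18^{15} ≡ 1 mod 31. Since this equals 1, 18 is a QR.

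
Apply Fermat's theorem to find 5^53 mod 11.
By Fermat: 5^{10} ≡ 1 mod 11. 53 = 5×10 + 3. So 5^{53} ≡ 5^{3} ≡ 4 mod 11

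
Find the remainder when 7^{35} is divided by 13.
By Fermat: 7^{12} ≡ 1 (mod 13). 35 = 2×12 + 11. So 7^{35} ≡ 7^{11} ≡ 2 (mod 13)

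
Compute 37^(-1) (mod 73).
Since 73 is prime, by Fermat 37^(-1) ≡ 37^{71} ≡ 2 (mod 73). Verify: 37 × 2 = 74 ≡ 1 (mod 73)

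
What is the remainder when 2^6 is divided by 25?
By repeated squaring (mod 25): 2^{1}≡2, 2^{2}≡4, 2^{4}≡16. Then 2^{6} = 2^{4+2} ≡ 16 × 4 ≡ 14 (mod 25)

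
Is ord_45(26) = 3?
Powers of 26 mod 45: 26^1≡26, 26^2≡1. Already 26^2≡1, so the order is 2 < 3. No, the actual order is 2.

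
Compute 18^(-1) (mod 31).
Since 31 is prime, by Fermat 18^(-1) ≡ 18^{29} ≡ 19 (mod 31). Verify: 18 × 19 = 342 ≡ 1 (mod 31)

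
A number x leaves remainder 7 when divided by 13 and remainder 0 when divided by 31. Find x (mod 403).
M = 13 × 31 = 403. M₁ = 31, y₁ ≡ 8 (mod 13). M₂ = 13, y₂ ≡ 12 (mod 31). x = 7×31×8 + 0×13×12 ≡ 124 (mod 403)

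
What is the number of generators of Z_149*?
Number of primitive roots mod 149 = φ(p-1) = φ(148) = 72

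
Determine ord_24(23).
Powers of 23 mod 24: 23^1≡23, 23^2≡1. ord_24(23) = 2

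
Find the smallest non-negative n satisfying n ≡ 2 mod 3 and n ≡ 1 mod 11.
M = 3 × 11 = 33. M₁ = 11, y₁ ≡ 2 mod 3. M₂ = 3, y₂ ≡ 4 mod 11. n = 2×11×2 + 1×3×4 ≡ 23 mod 33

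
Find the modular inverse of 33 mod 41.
Since 41 is prime, by Fermat 33^(-1) ≡ 33^{39} ≡ 5 mod 41. Verify: 33 × 5 = 165 ≡ 1 mod 41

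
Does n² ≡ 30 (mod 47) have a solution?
By Euler's criterion: 30^{23} ≡ 46 (mod 47). Since this equals -1 (≡ 46), 30 is not a QR.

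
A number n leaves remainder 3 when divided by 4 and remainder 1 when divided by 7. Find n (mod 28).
M = 4 × 7 = 28. M₁ = 7, y₁ ≡ 3 (mod 4). M₂ = 4, y₂ ≡ 2 (mod 7). n = 3×7×3 + 1×4×2 ≡ 15 (mod 28)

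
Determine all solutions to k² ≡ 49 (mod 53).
The square roots of 49 mod 53 are 46 and 7. Verify: 46² = 2116 ≡ 49 (mod 53)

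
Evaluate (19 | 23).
(19/23) = 19^{11} mod 23 = -1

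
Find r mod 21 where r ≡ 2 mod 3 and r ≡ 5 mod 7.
M = 3 × 7 = 21. M₁ = 7, y₁ ≡ 1 mod 3. M₂ = 3, y₂ ≡ 5 mod 7. r = 2×7×1 + 5×3×5 ≡ 5 mod 21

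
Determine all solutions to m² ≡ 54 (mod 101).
The square roots of 54 mod 101 are 16 and 85. Verify: 16² = 256 ≡ 54 (mod 101)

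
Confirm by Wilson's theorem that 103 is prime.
(102)! mod 103 = 102. Since this equals -1 mod 103, Wilson confirms 103 is prime.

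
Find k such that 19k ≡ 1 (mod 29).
Since 29 is prime, by Fermat 19^(-1) ≡ 19^{27} ≡ 26 (mod 29). Verify: 19 × 26 = 494 ≡ 1 (mod 29)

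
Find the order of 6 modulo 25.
Powers of 6 mod 25: 6^1≡6, 6^2≡11, 6^3≡16, 6^4≡21, 6^5≡1. Order = 5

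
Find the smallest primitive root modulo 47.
g = 5. For each prime q|46: 5^{23}≡46, 5^{2}≡25, none ≡ 1, so ord_47(5) = 46 and 5 is a primitive root.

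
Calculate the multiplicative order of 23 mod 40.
Powers of 23 mod 40: 23^1≡23, 23^2≡9, 23^3≡7, 23^4≡1. ord_40(23) = 4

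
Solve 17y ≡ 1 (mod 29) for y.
Since 29 is prime, by Fermat 17^(-1) ≡ 17^{27} ≡ 12 (mod 29). Verify: 17 × 12 = 204 ≡ 1 (mod 29)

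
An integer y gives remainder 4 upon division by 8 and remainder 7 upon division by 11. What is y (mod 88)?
M = 8 × 11 = 88. M₁ = 11, y₁ ≡ 3 (mod 8). M₂ = 8, y₂ ≡ 7 (mod 11). y = 4×11×3 + 7×8×7 ≡ 84 (mod 88)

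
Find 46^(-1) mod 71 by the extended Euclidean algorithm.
Extended GCD: 46(17) + 71(-11) = 1. So 46^(-1) ≡ 17 mod 71. Verify: 46 × 17 = 782 ≡ 1 mod 71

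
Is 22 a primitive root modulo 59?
22^{29} ≡ 1 mod 59 and 29 < 58, so ord_59(22) = 29 ≠ 58 and 22 is not a primitive root.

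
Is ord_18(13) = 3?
Powers of 13 mod 18: 13^1≡13, 13^2≡7, 13^3≡1. First k with 13^k≡1 is k=3. Yes, ord_18(13) = 3.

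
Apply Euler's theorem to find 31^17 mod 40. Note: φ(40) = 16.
By Euler: 31^{16} ≡ 1 mod 40 since gcd(31, 40) = 1. 17 = 1×16 + 1. So 31^{17} ≡ 31^{1} ≡ 31 mod 40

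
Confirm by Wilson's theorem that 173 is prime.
(172)! mod 173 = 172. Since this equals -1 mod 173, Wilson confirms 173 is prime.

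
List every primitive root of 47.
There are φ(46) = 22 primitive roots mod 47: {5, 10, 11, 13, 15, 19, 20, 22, 23, 26, 29, 30, 31, 33, 35, 38, 39, 40, 41, 43, 44, 45}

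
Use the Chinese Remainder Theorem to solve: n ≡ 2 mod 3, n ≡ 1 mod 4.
M = 3 × 4 = 12. M₁ = 4, y₁ ≡ 1 mod 3. M₂ = 3, y₂ ≡ 3 mod 4. n = 2×4×1 + 1×3×3 ≡ 5 mod 12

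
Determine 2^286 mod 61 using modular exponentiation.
Using Fermat: 2^{60} ≡ 1 mod 61. 286 ≡ 46 mod 60. So 2^{286} ≡ 2^{46} ≡ 39 mod 61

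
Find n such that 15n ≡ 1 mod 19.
Since 19 is prime, by Fermat 15^(-1) ≡ 15^{17} ≡ 14 mod 19. Verify: 15 × 14 = 210 ≡ 1 mod 19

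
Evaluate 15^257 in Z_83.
Using Fermat: 15^{82} ≡ 1 mod 83. 257 ≡ 11 mod 82. So 15^{257} ≡ 15^{11} ≡ 47 mod 83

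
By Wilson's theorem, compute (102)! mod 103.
By Wilson's theorem, (102)! ≡ -1 ≡ 102 mod 103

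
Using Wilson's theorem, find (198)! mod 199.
By Wilson's theorem, (198)! ≡ -1 ≡ 198 (mod 199)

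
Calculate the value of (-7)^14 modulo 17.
By repeated squaring mod 17: (-7)^{1}≡10, (-7)^{2}≡15, (-7)^{4}≡4, (-7)^{8}≡16. Then (-7)^{14} = (-7)^{8+4+2} ≡ 16 × 4 × 15 ≡ 8 mod 17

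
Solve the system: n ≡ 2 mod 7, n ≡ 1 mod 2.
M = 7 × 2 = 14. M₁ = 2, y₁ ≡ 4 mod 7. M₂ = 7, y₂ ≡ 1 mod 2. n = 2×2×4 + 1×7×1 ≡ 9 mod 14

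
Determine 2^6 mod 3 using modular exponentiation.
Using Fermat: 2^{2} ≡ 1 mod 3. 6 ≡ 0 mod 2. So 2^{6} ≡ 2^{0} ≡ 1 mod 3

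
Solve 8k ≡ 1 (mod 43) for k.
Since 43 is prime, by Fermat 8^(-1) ≡ 8^{41} ≡ 27 (mod 43). Verify: 8 × 27 = 216 ≡ 1 (mod 43)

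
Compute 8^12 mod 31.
By repeated squaring (mod 31): 8^{1}≡8, 8^{2}≡2, 8^{4}≡4, 8^{8}≡16. Then 8^{12} = 8^{8+4} ≡ 16 × 4 ≡ 2 (mod 31)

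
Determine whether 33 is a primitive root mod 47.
ord_47(33) divides 46. For each prime q|46: 33^{23}≡46, 33^{2}≡8, none ≡ 1. So 33 has order 46 and is a primitive root mod 47.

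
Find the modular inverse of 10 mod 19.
Since 19 is prime, by Fermat 10^(-1) ≡ 10^{17} ≡ 2 (mod 19). Verify: 10 × 2 = 20 ≡ 1 (mod 19)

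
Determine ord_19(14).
Powers of 14 mod 19: 14^1≡14, 14^2≡6, 14^3≡8, 14^4≡17, 14^5≡10, 14^6≡7, 14^7≡3, 14^8≡4, 14^9≡18, 14^10≡5, 14^11≡13, 14^12≡11, 14^13≡2, 14^14≡9, 14^15≡12, 14^16≡16, 14^17≡15, 14^18≡1. ord_19(14) = 18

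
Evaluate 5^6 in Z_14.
By repeated squaring mod 14: 5^{1}≡5, 5^{2}≡11, 5^{4}≡9. Then 5^{6} = 5^{4+2} ≡ 9 × 11 ≡ 1 mod 14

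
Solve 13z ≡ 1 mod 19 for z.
Since 19 is prime, by Fermat 13^(-1) ≡ 13^{17} ≡ 3 mod 19. Verify: 13 × 3 = 39 ≡ 1 mod 19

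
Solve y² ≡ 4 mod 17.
The square roots of 4 mod 17 are 2 and 15. Verify: 2² = 4 ≡ 4 mod 17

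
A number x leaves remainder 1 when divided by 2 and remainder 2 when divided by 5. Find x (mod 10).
M = 2 × 5 = 10. M₁ = 5, y₁ ≡ 1 (mod 2). M₂ = 2, y₂ ≡ 3 (mod 5). x = 1×5×1 + 2×2×3 ≡ 7 (mod 10)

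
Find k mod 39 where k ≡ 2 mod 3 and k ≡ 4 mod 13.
M = 3 × 13 = 39. M₁ = 13, y₁ ≡ 1 mod 3. M₂ = 3, y₂ ≡ 9 mod 13. k = 2×13×1 + 4×3×9 ≡ 17 mod 39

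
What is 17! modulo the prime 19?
(18)! = (17)! × (18) ≡ -1 mod 19. So (17)! ≡ -1 × (18)^(-1) ≡ (-1)×(-1) = 1 mod 19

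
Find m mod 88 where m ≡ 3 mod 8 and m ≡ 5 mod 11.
M = 8 × 11 = 88. M₁ = 11, y₁ ≡ 3 mod 8. M₂ = 8, y₂ ≡ 7 mod 11. m = 3×11×3 + 5×8×7 ≡ 27 mod 88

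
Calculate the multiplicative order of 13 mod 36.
Powers of 13 mod 36: 13^1≡13, 13^2≡25, 13^3≡1. Order = 3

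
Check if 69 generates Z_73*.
69^{18} ≡ 1 mod 73 and 18 < 72, so ord_73(69) = 18 ≠ 72 and 69 is not a primitive root.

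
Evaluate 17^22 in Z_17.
By repeated squaring (mod 17): 17^{1}≡0, 17^{2}≡0, 17^{4}≡0, 17^{8}≡0, 17^{16}≡0. Then 17^{22} = 17^{16+4+2} ≡ 0 × 0 × 0 ≡ 0 (mod 17)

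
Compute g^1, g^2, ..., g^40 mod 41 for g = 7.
7^1, 7^2, ..., 7^{40} mod 41: [7, 8, 15, 23, 38, 20, 17, 37, 13, 9, 22, 31, 12, 2, 14, 16, 30, 5, 35, 40, 34, 33, 26, 18, 3, 21, 24, 4, 28, 32, 19, 10, 29, 39, 27, 25, 11, 36, 6, 1]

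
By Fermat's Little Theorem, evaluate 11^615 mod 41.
By Fermat: 11^{40} ≡ 1 mod 41. 615 ≡ 15 mod 40. So 11^{615} ≡ 11^{15} ≡ 27 mod 41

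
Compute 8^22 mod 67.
By repeated squaring mod 67: 8^{1}≡8, 8^{2}≡64, 8^{4}≡9, 8^{8}≡14, 8^{16}≡62. Then 8^{22} = 8^{16+4+2} ≡ 62 × 9 × 64 ≡ 1 mod 67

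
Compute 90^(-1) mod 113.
Since 113 is prime, by Fermat 90^(-1) ≡ 90^{111} ≡ 54 mod 113. Verify: 90 × 54 = 4860 ≡ 1 mod 113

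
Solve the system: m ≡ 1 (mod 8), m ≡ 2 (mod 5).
M = 8 × 5 = 40. M₁ = 5, y₁ ≡ 5 (mod 8). M₂ = 8, y₂ ≡ 2 (mod 5). m = 1×5×5 + 2×8×2 ≡ 17 (mod 40)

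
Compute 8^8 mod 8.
By repeated squaring mod 8: 8^{1}≡0, 8^{2}≡0, 8^{4}≡0, 8^{8}≡0. So 8^{8} ≡ 0 mod 8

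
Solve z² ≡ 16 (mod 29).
The square roots of 16 mod 29 are 25 and 4. Verify: 25² = 625 ≡ 16 (mod 29)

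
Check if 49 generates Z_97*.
49^{48} ≡ 1 (mod 97) and 48 < 96, so ord_97(49) = 48 ≠ 96 and 49 is not a primitive root.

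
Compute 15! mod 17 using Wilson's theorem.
(16)! = (15)! × (16) ≡ -1 mod 17. So (15)! ≡ -1 × (16)^(-1) ≡ (-1)×(-1) = 1 mod 17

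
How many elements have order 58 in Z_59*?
A prime p has φ(p-1) primitive roots; here φ(58) = 28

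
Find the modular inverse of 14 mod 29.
Since 29 is prime, by Fermat 14^(-1) ≡ 14^{27} ≡ 27 (mod 29). Verify: 14 × 27 = 378 ≡ 1 (mod 29)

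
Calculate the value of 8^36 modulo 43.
By repeated squaring (mod 43): 8^{1}≡8, 8^{2}≡21, 8^{4}≡11, 8^{8}≡35, 8^{16}≡21, 8^{32}≡11. Then 8^{36} = 8^{32+4} ≡ 11 × 11 ≡ 35 (mod 43)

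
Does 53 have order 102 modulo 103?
ord_103(53) divides 102. For each prime q|102: 53^{51}≡102, 53^{34}≡56, 53^{6}≡13, none ≡ 1. So 53 has order 102 and is a primitive root mod 103.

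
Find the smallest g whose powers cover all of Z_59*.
g = 2. For each prime q|58: 2^{29}≡58, 2^{2}≡4, none ≡ 1, so ord_59(2) = 58 and 2 is a primitive root.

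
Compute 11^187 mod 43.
Using Fermat: 11^{42} ≡ 1 (mod 43). 187 ≡ 19 (mod 42). So 11^{187} ≡ 11^{19} ≡ 16 (mod 43)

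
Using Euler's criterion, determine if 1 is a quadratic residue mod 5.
By Euler's criterion: 1^{2} ≡ 1 (mod 5). Since this equals 1, 1 is a QR.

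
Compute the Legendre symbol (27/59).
(27/59) = 27^{29} mod 59 = 1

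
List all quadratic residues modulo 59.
QRs mod 59: {1, 3, 4, 5, 7, 9, 12, 15, 16, 17, 19, 20, 21, 22, 25, 26, 27, 28, 29, 35, 36, 41, 45, 46, 48, 49, 51, 53, 57}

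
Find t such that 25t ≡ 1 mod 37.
Since 37 is prime, by Fermat 25^(-1) ≡ 25^{35} ≡ 3 mod 37. Verify: 25 × 3 = 75 ≡ 1 mod 37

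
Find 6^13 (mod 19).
By repeated squaring (mod 19): 6^{1}≡6, 6^{2}≡17, 6^{4}≡4, 6^{8}≡16. Then 6^{13} = 6^{8+4+1} ≡ 16 × 4 × 6 ≡ 4 (mod 19)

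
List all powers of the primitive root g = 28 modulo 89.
28^1, 28^2, ..., 28^{88} mod 89: [28, 72, 58, 22, 82, 71, 30, 39, 24, 49, 37, 57, 83, 10, 13, 8, 46, 42, 19, 87, 33, 34, 62, 45, 14, 36, 29, 11, 41, 80, 15, 64, 12, 69, 63, 73, 86, 5, 51, 4, 23, 21, 54, 88, 61, 17, 31, 67, 7, 18, 59, 50, 65, 40, 52, 32, 6, 79, 76, 81, 43, 47, 70, 2, 56, 55, 27, 44, 75, 53, 60, 78, 48, 9, 74, 25, 77, 20, 26, 16, 3, 84, 38, 85, 66, 68, 35, 1]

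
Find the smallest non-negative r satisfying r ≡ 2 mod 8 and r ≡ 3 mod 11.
M = 8 × 11 = 88. M₁ = 11, y₁ ≡ 3 mod 8. M₂ = 8, y₂ ≡ 7 mod 11. r = 2×11×3 + 3×8×7 ≡ 58 mod 88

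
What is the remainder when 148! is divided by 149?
By Wilson's theorem, (148)! ≡ -1 ≡ 148 mod 149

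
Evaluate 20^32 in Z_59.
By repeated squaring (mod 59): 20^{1}≡20, 20^{2}≡46, 20^{4}≡51, 20^{8}≡5, 20^{16}≡25, 20^{32}≡35. So 20^{32} ≡ 35 (mod 59)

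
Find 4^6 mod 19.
By repeated squaring mod 19: 4^{1}≡4, 4^{2}≡16, 4^{4}≡9. Then 4^{6} = 4^{4+2} ≡ 9 × 16 ≡ 11 mod 19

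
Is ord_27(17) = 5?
Powers of 17 mod 27: 17^1≡17, 17^2≡19, 17^3≡26, 17^4≡10, 17^5≡8, 17^6≡1. 17^5≡8≢1, so ord ≠ 5. No, the actual order is 6.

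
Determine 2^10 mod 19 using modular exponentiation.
By repeated squaring mod 19: 2^{1}≡2, 2^{2}≡4, 2^{4}≡16, 2^{8}≡9. Then 2^{10} = 2^{8+2} ≡ 9 × 4 ≡ 17 mod 19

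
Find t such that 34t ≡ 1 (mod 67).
Since 67 is prime, by Fermat 34^(-1) ≡ 34^{65} ≡ 2 (mod 67). Verify: 34 × 2 = 68 ≡ 1 (mod 67)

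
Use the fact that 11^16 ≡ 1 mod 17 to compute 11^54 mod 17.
By Fermat: 11^{16} ≡ 1 mod 17. 54 = 3×16 + 6. So 11^{54} ≡ 11^{6} ≡ 8 mod 17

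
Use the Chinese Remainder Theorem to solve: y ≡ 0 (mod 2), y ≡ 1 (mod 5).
M = 2 × 5 = 10. M₁ = 5, y₁ ≡ 1 (mod 2). M₂ = 2, y₂ ≡ 3 (mod 5). y = 0×5×1 + 1×2×3 ≡ 6 (mod 10)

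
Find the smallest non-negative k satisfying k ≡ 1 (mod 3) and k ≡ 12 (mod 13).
M = 3 × 13 = 39. M₁ = 13, y₁ ≡ 1 (mod 3). M₂ = 3, y₂ ≡ 9 (mod 13). k = 1×13×1 + 12×3×9 ≡ 25 (mod 39)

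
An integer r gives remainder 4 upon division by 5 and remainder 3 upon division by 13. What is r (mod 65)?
M = 5 × 13 = 65. M₁ = 13, y₁ ≡ 2 (mod 5). M₂ = 5, y₂ ≡ 8 (mod 13). r = 4×13×2 + 3×5×8 ≡ 29 (mod 65)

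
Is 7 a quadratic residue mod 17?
By Euler's criterion: 7^{8} ≡ 16 mod 17. Since this equals -1 (≡ 16), 7 is not a QR.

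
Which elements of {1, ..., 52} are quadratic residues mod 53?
Squares in Z_53*: {1, 4, 6, 7, 9, 10, 11, 13, 15, 16, 17, 24, 25, 28, 29, 36, 37, 38, 40, 42, 43, 44, 46, 47, 49, 52}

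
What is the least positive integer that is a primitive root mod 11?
g = 2. Powers: [2, 4, 8, 5, 10, 9, 7, 3, 6, 1] generates all 10 non-zero residues.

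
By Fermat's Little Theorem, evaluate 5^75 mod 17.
By Fermat: 5^{16} ≡ 1 mod 17. 75 = 4×16 + 11. So 5^{75} ≡ 5^{11} ≡ 11 mod 17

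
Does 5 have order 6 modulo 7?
ord_7(5) divides 6. For each prime q|6: 5^{3}≡6, 5^{2}≡4, none ≡ 1. So 5 has order 6 and is a primitive root mod 7.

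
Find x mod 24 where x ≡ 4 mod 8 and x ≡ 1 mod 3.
M = 8 × 3 = 24. M₁ = 3, y₁ ≡ 3 mod 8. M₂ = 8, y₂ ≡ 2 mod 3. x = 4×3×3 + 1×8×2 ≡ 4 mod 24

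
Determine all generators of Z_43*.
There are φ(42) = 12 primitive roots mod 43: {3, 5, 12, 18, 19, 20, 26, 28, 29, 30, 33, 34}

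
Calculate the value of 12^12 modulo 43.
By repeated squaring mod 43: 12^{1}≡12, 12^{2}≡15, 12^{4}≡10, 12^{8}≡14. Then 12^{12} = 12^{8+4} ≡ 14 × 10 ≡ 11 mod 43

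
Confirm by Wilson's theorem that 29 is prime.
(28)! mod 29 = 28. Since this equals -1 mod 29, Wilson confirms 29 is prime.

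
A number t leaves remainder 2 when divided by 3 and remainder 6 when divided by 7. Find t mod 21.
M = 3 × 7 = 21. M₁ = 7, y₁ ≡ 1 mod 3. M₂ = 3, y₂ ≡ 5 mod 7. t = 2×7×1 + 6×3×5 ≡ 20 mod 21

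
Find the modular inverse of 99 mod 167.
Since 167 is prime, by Fermat 99^(-1) ≡ 99^{165} ≡ 27 mod 167. Verify: 99 × 27 = 2673 ≡ 1 mod 167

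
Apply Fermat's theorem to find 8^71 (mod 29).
By Fermat: 8^{28} ≡ 1 (mod 29). 71 = 2×28 + 15. So 8^{71} ≡ 8^{15} ≡ 21 (mod 29)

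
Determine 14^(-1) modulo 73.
Since 73 is prime, by Fermat 14^(-1) ≡ 14^{71} ≡ 47 mod 73. Verify: 14 × 47 = 658 ≡ 1 mod 73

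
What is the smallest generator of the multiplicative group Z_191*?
g = 19. For each prime q|190: 19^{95}≡190, 19^{38}≡39, 19^{10}≡52, none ≡ 1, so ord_191(19) = 190 and 19 is a primitive root.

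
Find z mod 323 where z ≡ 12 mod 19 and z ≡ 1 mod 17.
M = 19 × 17 = 323. M₁ = 17, y₁ ≡ 9 mod 19. M₂ = 19, y₂ ≡ 9 mod 17. z = 12×17×9 + 1×19×9 ≡ 69 mod 323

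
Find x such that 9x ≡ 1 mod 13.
Since 13 is prime, by Fermat 9^(-1) ≡ 9^{11} ≡ 3 mod 13. Verify: 9 × 3 = 27 ≡ 1 mod 13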